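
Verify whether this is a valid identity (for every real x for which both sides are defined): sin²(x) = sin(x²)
No, this is NOT an identity.

Claim: sin²(x) = sin(x²).
Test a specific point where both sides are defined: x = 2π/3.
LHS = sin²(x) ≈ 0.7500
RHS = sin(x²) ≈ -0.9474
Since 0.7500 ≠ -0.9474, the equation fails at this point, so it cannot hold for every real x for which both sides are defined.
sin²(x) means (sin x)², squaring the output; sin(x²) squares the input. These are different functions.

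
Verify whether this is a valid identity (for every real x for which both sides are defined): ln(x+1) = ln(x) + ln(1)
Claim: ln(x+1) = ln(x) + ln(1).
Test a specific point where both sides are defined: x = 5.
LHS = ln(x+1) ≈ 1.7918
RHS = ln(x) + ln(1) ≈ 1.6094
Since 1.7918 ≠ 1.6094, the equation fails at this point, so it cannot hold for every real x for which both sides are defined.
ln(1) = 0, so the right side is just ln(x), which differs from ln(x+1).

Conclusion: No, this is NOT an identity.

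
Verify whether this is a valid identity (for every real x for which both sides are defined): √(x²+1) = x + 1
Claim: √(x²+1) = x + 1.
Test a specific point where both sides are defined: x = 3.
LHS = √(x²+1) ≈ 3.1623
RHS = x + 1 ≈ 4.0000
Since 3.1623 ≠ 4.0000, the equation fails at this point, so it cannot hold for every real x for which both sides are defined.
(x+1)² = x² + 2x + 1 ≠ x² + 1 unless x = 0.

Conclusion: No, this is NOT an identity.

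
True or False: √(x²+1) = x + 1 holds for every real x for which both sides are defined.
Claim: √(x²+1) = x + 1.
Test a specific point where both sides are defined: x = 3.
LHS = √(x²+1) ≈ 3.1623
RHS = x + 1 ≈ 4.0000
Since 3.1623 ≠ 4.0000, the equation fails at this point, so it cannot hold for every real x for which both sides are defined.
(x+1)² = x² + 2x + 1 ≠ x² + 1 unless x = 0.

Conclusion: False.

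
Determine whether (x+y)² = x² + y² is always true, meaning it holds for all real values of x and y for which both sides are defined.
No, this is NOT an identity.

Claim: (x+y)² = x² + y².
Test a specific point where both sides are defined: x = 3/2, y = 3/2.
LHS = (x+y)² ≈ 9.0000
RHS = x² + y² ≈ 4.5000
Since 9.0000 ≠ 4.5000, the equation fails at this point, so it cannot hold for all real values of x and y for which both sides are defined.
The correct expansion is (x+y)² = x² + 2xy + y²; the cross term 2xy is missing.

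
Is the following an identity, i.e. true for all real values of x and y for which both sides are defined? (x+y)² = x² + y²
Claim: (x+y)² = x² + y².
Test a specific point where both sides are defined: x = -3, y = 5.
LHS = (x+y)² ≈ 4.0000
RHS = x² + y² ≈ 34.0000
Since 4.0000 ≠ 34.0000, the equation fails at this point, so it cannot hold for all real values of x and y for which both sides are defined.
The correct expansion is (x+y)² = x² + 2xy + y²; the cross term 2xy is missing.

Conclusion: No, this is NOT an identity.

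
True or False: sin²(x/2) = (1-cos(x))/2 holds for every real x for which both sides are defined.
Claim: sin²(x/2) = (1-cos(x))/2.
Reasoning: Use cos(2θ) = 1 - 2sin²θ with θ = x/2: cos(x) = 1 - 2sin²(x/2). Solving for sin²(x/2) gives (1 - cos(x))/2.
So the two sides agree for every real x for which both sides are defined.

Conclusion: True.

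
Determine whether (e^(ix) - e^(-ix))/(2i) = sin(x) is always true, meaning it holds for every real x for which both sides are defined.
Claim: (e^(ix) - e^(-ix))/(2i) = sin(x).
Reasoning: By Euler's formula e^(ix) = cos(x) + i·sin(x) and e^(-ix) = cos(x) - i·sin(x). Subtracting cancels the cosine terms: e^(ix) - e^(-ix) = 2i·sin(x); divide by 2i.
So the two sides agree for every real x for which both sides are defined.

Conclusion: Yes, this is an identity.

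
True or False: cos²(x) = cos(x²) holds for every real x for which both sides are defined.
False.

Claim: cos²(x) = cos(x²).
Test a specific point where both sides are defined: x = π/6.
LHS = cos²(x) ≈ 0.7500
RHS = cos(x²) ≈ 0.9627
Since 0.7500 ≠ 0.9627, the equation fails at this point, so it cannot hold for every real x for which both sides are defined.
cos²(x) means (cos x)², squaring the output; cos(x²) squares the input. These are different functions.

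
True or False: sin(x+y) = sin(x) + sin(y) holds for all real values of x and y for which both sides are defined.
False.

Claim: sin(x+y) = sin(x) + sin(y).
Test a specific point where both sides are defined: x = 2π/3, y = π/2.
LHS = sin(x+y) ≈ -0.5000
RHS = sin(x) + sin(y) ≈ 1.8660
Since -0.5000 ≠ 1.8660, the equation fails at this point, so it cannot hold for all real values of x and y for which both sides are defined.
The correct expansion is sin(x+y) = sin(x)cos(y) + cos(x)sin(y); sine is not additive.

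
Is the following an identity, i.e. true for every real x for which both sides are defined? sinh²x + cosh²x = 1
No, this is NOT an identity.

Claim: sinh²x + cosh²x = 1.
Test a specific point where both sides are defined: x = 3/2.
LHS = sinh²x + cosh²x ≈ 10.0677
RHS = 1 ≈ 1.0000
Since 10.0677 ≠ 1.0000, the equation fails at this point, so it cannot hold for every real x for which both sides are defined.
The correct hyperbolic identity is cosh²x - sinh²x = 1 (a difference); the sum sinh²x + cosh²x equals cosh(2x).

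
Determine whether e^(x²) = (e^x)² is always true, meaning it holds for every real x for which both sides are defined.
Claim: e^(x²) = (e^x)².
Test a specific point where both sides are defined: x = -1.
LHS = e^(x²) ≈ 2.7183
RHS = (e^x)² ≈ 0.1353
Since 2.7183 ≠ 0.1353, the equation fails at this point, so it cannot hold for every real x for which both sides are defined.
(e^x)² = e^(2x), and 2x ≠ x² in general.

Conclusion: No, this is NOT an identity.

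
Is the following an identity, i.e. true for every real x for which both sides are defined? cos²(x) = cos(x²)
Claim: cos²(x) = cos(x²).
Test a specific point where both sides are defined: x = 2π/3.
LHS = cos²(x) ≈ 0.2500
RHS = cos(x²) ≈ -0.3202
Since 0.2500 ≠ -0.3202, the equation fails at this point, so it cannot hold for every real x for which both sides are defined.
cos²(x) means (cos x)², squaring the output; cos(x²) squares the input. These are different functions.

Conclusion: No, this is NOT an identity.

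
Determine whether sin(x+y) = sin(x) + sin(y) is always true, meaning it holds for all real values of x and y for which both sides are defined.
Claim: sin(x+y) = sin(x) + sin(y).
Test a specific point where both sides are defined: x = -π/3, y = π.
LHS = sin(x+y) ≈ 0.8660
RHS = sin(x) + sin(y) ≈ -0.8660
Since 0.8660 ≠ -0.8660, the equation fails at this point, so it cannot hold for all real values of x and y for which both sides are defined.
The correct expansion is sin(x+y) = sin(x)cos(y) + cos(x)sin(y); sine is not additive.

Conclusion: No, this is NOT an identity.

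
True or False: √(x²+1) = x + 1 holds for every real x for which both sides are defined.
Claim: √(x²+1) = x + 1.
Test a specific point where both sides are defined: x = 3.
LHS = √(x²+1) ≈ 3.1623
RHS = x + 1 ≈ 4.0000
Since 3.1623 ≠ 4.0000, the equation fails at this point, so it cannot hold for every real x for which both sides are defined.
(x+1)² = x² + 2x + 1 ≠ x² + 1 unless x = 0.

Conclusion: False.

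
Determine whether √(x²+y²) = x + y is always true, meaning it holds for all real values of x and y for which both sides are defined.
Claim: √(x²+y²) = x + y.
Test a specific point where both sides are defined: x = 3, y = -3.
LHS = √(x²+y²) ≈ 4.2426
RHS = x + y ≈ 0.0000
Since 4.2426 ≠ 0.0000, the equation fails at this point, so it cannot hold for all real values of x and y for which both sides are defined.
(x+y)² = x² + 2xy + y², not x² + y², so the square root does not split this way.

Conclusion: No, this is NOT an identity.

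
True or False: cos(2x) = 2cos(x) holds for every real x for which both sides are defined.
Claim: cos(2x) = 2cos(x).
Test a specific point where both sides are defined: x = π/6.
LHS = cos(2x) ≈ 0.5000
RHS = 2cos(x) ≈ 1.7321
Since 0.5000 ≠ 1.7321, the equation fails at this point, so it cannot hold for every real x for which both sides are defined.
The correct double-angle formula is cos(2x) = cos²x - sin²x.

Conclusion: False.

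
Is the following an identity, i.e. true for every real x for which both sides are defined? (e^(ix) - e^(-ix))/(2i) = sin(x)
Yes, this is an identity.

Claim: (e^(ix) - e^(-ix))/(2i) = sin(x).
Reasoning: By Euler's formula e^(ix) = cos(x) + i·sin(x) and e^(-ix) = cos(x) - i·sin(x). Subtracting cancels the cosine terms: e^(ix) - e^(-ix) = 2i·sin(x); divide by 2i.
So the two sides agree for every real x for which both sides are defined.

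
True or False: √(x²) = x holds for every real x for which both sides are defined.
Claim: √(x²) = x.
Test a specific point where both sides are defined: x = -3.
LHS = √(x²) ≈ 3.0000
RHS = x ≈ -3.0000
Since 3.0000 ≠ -3.0000, the equation fails at this point, so it cannot hold for every real x for which both sides are defined.
√(x²) = |x|, which differs from x whenever x < 0 (both sides are defined for every real x).

Conclusion: False.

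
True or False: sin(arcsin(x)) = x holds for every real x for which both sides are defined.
True.

Claim: sin(arcsin(x)) = x.
Reasoning: For -1 ≤ x ≤ 1 (where arcsin is defined), arcsin(x) is by definition an angle whose sine equals x. Taking the sine of that angle returns x. (Note the other order, arcsin(sin x) = x, is NOT an identity.)
So the two sides agree for every real x for which both sides are defined.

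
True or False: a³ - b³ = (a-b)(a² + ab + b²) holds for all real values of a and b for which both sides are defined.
Claim: a³ - b³ = (a-b)(a² + ab + b²).
Reasoning: Expand the right side: (a-b)(a² + ab + b²) = a³ + a²b + ab² - a²b - ab² - b³ = a³ - b³ (the middle terms cancel in pairs).
So the two sides agree for all real values of a and b for which both sides are defined.

Conclusion: True.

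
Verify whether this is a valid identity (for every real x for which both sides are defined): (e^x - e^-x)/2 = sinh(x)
Claim: (e^x - e^-x)/2 = sinh(x).
Reasoning: This is exactly the definition of the hyperbolic sine: sinh(x) := (e^x - e^-x)/2.
So the two sides agree for every real x for which both sides are defined.

Conclusion: Yes, this is an identity.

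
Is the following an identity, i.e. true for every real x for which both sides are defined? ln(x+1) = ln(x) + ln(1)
No, this is NOT an identity.

Claim: ln(x+1) = ln(x) + ln(1).
Test a specific point where both sides are defined: x = 1.
LHS = ln(x+1) ≈ 0.6931
RHS = ln(x) + ln(1) ≈ 0.0000
Since 0.6931 ≠ 0.0000, the equation fails at this point, so it cannot hold for every real x for which both sides are defined.
ln(1) = 0, so the right side is just ln(x), which differs from ln(x+1).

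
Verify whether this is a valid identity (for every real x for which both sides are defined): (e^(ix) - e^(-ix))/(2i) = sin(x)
Claim: (e^(ix) - e^(-ix))/(2i) = sin(x).
Reasoning: By Euler's formula e^(ix) = cos(x) + i·sin(x) and e^(-ix) = cos(x) - i·sin(x). Subtracting cancels the cosine terms: e^(ix) - e^(-ix) = 2i·sin(x); divide by 2i.
So the two sides agree for every real x for which both sides are defined.

Conclusion: Yes, this is an identity.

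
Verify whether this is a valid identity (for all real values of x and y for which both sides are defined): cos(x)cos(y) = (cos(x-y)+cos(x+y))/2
Yes, this is an identity.

Claim: cos(x)cos(y) = (cos(x-y)+cos(x+y))/2.
Reasoning: cos(x-y) = cos(x)cos(y) + sin(x)sin(y) and cos(x+y) = cos(x)cos(y) - sin(x)sin(y). Adding, cos(x-y) + cos(x+y) = 2cos(x)cos(y); divide by 2.
So the two sides agree for all real values of x and y for which both sides are defined.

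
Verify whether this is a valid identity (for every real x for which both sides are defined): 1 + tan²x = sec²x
Claim: 1 + tan²x = sec²x.
Reasoning: Start from sin²x + cos²x = 1 and divide every term by cos²x (allowed wherever tan x and sec x are defined): tan²x + 1 = 1/cos²x = sec²x.
So the two sides agree for every real x for which both sides are defined.

Conclusion: Yes, this is an identity.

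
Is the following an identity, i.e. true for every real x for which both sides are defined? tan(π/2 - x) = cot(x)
Claim: tan(π/2 - x) = cot(x).
Reasoning: tan(π/2 - x) = sin(π/2 - x)/cos(π/2 - x) = cos(x)/sin(x) = cot(x), using the cofunction identities sin(π/2 - x) = cos(x) and cos(π/2 - x) = sin(x).
So the two sides agree for every real x for which both sides are defined.

Conclusion: Yes, this is an identity.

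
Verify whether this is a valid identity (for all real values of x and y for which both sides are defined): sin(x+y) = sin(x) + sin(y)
Claim: sin(x+y) = sin(x) + sin(y).
Test a specific point where both sides are defined: x = π/6, y = π/6.
LHS = sin(x+y) ≈ 0.8660
RHS = sin(x) + sin(y) ≈ 1.0000
Since 0.8660 ≠ 1.0000, the equation fails at this point, so it cannot hold for all real values of x and y for which both sides are defined.
The correct expansion is sin(x+y) = sin(x)cos(y) + cos(x)sin(y); sine is not additive.

Conclusion: No, this is NOT an identity.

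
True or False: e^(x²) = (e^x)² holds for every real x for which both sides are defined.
Claim: e^(x²) = (e^x)².
Test a specific point where both sides are defined: x = -2.
LHS = e^(x²) ≈ 54.5982
RHS = (e^x)² ≈ 0.0183
Since 54.5982 ≠ 0.0183, the equation fails at this point, so it cannot hold for every real x for which both sides are defined.
(e^x)² = e^(2x), and 2x ≠ x² in general.

Conclusion: False.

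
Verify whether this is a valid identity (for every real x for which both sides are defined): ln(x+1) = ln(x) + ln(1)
No, this is NOT an identity.

Claim: ln(x+1) = ln(x) + ln(1).
Test a specific point where both sides are defined: x = 3.
LHS = ln(x+1) ≈ 1.3863
RHS = ln(x) + ln(1) ≈ 1.0986
Since 1.3863 ≠ 1.0986, the equation fails at this point, so it cannot hold for every real x for which both sides are defined.
ln(1) = 0, so the right side is just ln(x), which differs from ln(x+1).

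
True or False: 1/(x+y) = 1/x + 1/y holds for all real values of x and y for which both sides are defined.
False.

Claim: 1/(x+y) = 1/x + 1/y.
Test a specific point where both sides are defined: x = 3/2, y = 4.
LHS = 1/(x+y) ≈ 0.1818
RHS = 1/x + 1/y ≈ 0.9167
Since 0.1818 ≠ 0.9167, the equation fails at this point, so it cannot hold for all real values of x and y for which both sides are defined.
1/x + 1/y = (x+y)/(xy), which is not 1/(x+y).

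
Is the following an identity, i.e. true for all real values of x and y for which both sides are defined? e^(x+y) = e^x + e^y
Claim: e^(x+y) = e^x + e^y.
Test a specific point where both sides are defined: x = -3, y = -3.
LHS = e^(x+y) ≈ 0.0025
RHS = e^x + e^y ≈ 0.0996
Since 0.0025 ≠ 0.0996, the equation fails at this point, so it cannot hold for all real values of x and y for which both sides are defined.
The correct rule is e^(x+y) = e^x · e^y (a product, not a sum).

Conclusion: No, this is NOT an identity.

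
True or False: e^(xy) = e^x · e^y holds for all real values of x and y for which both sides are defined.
False.

Claim: e^(xy) = e^x · e^y.
Test a specific point where both sides are defined: x = 5, y = 1.
LHS = e^(xy) ≈ 148.4132
RHS = e^x · e^y ≈ 403.4288
Since 148.4132 ≠ 403.4288, the equation fails at this point, so it cannot hold for all real values of x and y for which both sides are defined.
e^x · e^y = e^(x+y), not e^(xy).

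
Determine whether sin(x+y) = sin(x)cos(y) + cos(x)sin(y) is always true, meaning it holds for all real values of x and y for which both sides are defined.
Claim: sin(x+y) = sin(x)cos(y) + cos(x)sin(y).
Reasoning: By Euler's formula e^(i(x+y)) = e^(ix)·e^(iy) = (cos x + i·sin x)(cos y + i·sin y). The imaginary part of the left side is sin(x+y); the imaginary part of the product is sin(x)cos(y) + cos(x)sin(y).
So the two sides agree for all real values of x and y for which both sides are defined.

Conclusion: Yes, this is an identity.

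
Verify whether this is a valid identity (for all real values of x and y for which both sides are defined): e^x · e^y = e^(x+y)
Yes, this is an identity.

Claim: e^x · e^y = e^(x+y).
Reasoning: This is the law of exponents for a common base: multiplying powers adds exponents. E.g. from the series, (Σ x^j/j!)(Σ y^k/k!) = Σ_m (Σ_{j+k=m} x^j y^k/(j!k!)) = Σ_m (x+y)^m/m! by the binomial theorem.
So the two sides agree for all real values of x and y for which both sides are defined.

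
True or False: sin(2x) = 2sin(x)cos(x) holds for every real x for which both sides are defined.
True.

Claim: sin(2x) = 2sin(x)cos(x).
Reasoning: Put y = x in the addition formula sin(x+y) = sin(x)cos(y) + cos(x)sin(y): sin(2x) = sin(x)cos(x) + cos(x)sin(x) = 2sin(x)cos(x).
So the two sides agree for every real x for which both sides are defined.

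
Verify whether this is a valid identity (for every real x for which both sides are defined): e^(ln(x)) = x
Yes, this is an identity.

Claim: e^(ln(x)) = x.
Reasoning: For x > 0, ln(x) is by definition the exponent p such that e^p = x. Raising e to that exponent therefore returns x: e^(ln x) = x.
So the two sides agree for every real x for which both sides are defined.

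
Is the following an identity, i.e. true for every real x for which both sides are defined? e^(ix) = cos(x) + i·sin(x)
Yes, this is an identity.

Claim: e^(ix) = cos(x) + i·sin(x).
Reasoning: Euler's formula. Expand e^(ix) = Σ (ix)^k / k!. Since i² = -1, the even-k terms are Σ (-1)^m x^(2m)/(2m)! = cos(x) and the odd-k terms are i · Σ (-1)^m x^(2m+1)/(2m+1)! = i·sin(x).
So the two sides agree for every real x for which both sides are defined.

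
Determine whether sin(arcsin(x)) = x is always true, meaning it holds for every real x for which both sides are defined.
Claim: sin(arcsin(x)) = x.
Reasoning: For -1 ≤ x ≤ 1 (where arcsin is defined), arcsin(x) is by definition an angle whose sine equals x. Taking the sine of that angle returns x. (Note the other order, arcsin(sin x) = x, is NOT an identity.)
So the two sides agree for every real x for which both sides are defined.

Conclusion: Yes, this is an identity.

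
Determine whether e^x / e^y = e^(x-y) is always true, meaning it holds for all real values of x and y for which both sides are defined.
Claim: e^x / e^y = e^(x-y).
Reasoning: 1/e^y = e^(-y), so e^x / e^y = e^x · e^(-y) = e^(x + (-y)) = e^(x-y) by the product rule for exponents.
So the two sides agree for all real values of x and y for which both sides are defined.

Conclusion: Yes, this is an identity.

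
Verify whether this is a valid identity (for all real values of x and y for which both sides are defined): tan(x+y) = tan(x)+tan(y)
No, this is NOT an identity.

Claim: tan(x+y) = tan(x)+tan(y).
Test a specific point where both sides are defined: x = 2π/3, y = -π/4.
LHS = tan(x+y) ≈ 3.7321
RHS = tan(x)+tan(y) ≈ -2.7321
Since 3.7321 ≠ -2.7321, the equation fails at this point, so it cannot hold for all real values of x and y for which both sides are defined.
The correct formula is tan(x+y) = (tan(x) + tan(y))/(1 - tan(x)tan(y)).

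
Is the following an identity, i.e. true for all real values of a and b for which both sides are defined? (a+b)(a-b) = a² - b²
Yes, this is an identity.

Claim: (a+b)(a-b) = a² - b².
Reasoning: Expand: (a+b)(a-b) = a² - ab + ba - b² = a² - b² (the cross terms cancel).
So the two sides agree for all real values of a and b for which both sides are defined.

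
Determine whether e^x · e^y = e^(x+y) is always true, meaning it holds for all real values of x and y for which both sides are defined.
Claim: e^x · e^y = e^(x+y).
Reasoning: This is the law of exponents for a common base: multiplying powers adds exponents. E.g. from the series, (Σ x^j/j!)(Σ y^k/k!) = Σ_m (Σ_{j+k=m} x^j y^k/(j!k!)) = Σ_m (x+y)^m/m! by the binomial theorem.
So the two sides agree for all real values of x and y for which both sides are defined.

Conclusion: Yes, this is an identity.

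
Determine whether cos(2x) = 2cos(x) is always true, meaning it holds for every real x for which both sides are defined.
No, this is NOT an identity.

Claim: cos(2x) = 2cos(x).
Test a specific point where both sides are defined: x = -π/3.
LHS = cos(2x) ≈ -0.5000
RHS = 2cos(x) ≈ 1.0000
Since -0.5000 ≠ 1.0000, the equation fails at this point, so it cannot hold for every real x for which both sides are defined.
The correct double-angle formula is cos(2x) = cos²x - sin²x.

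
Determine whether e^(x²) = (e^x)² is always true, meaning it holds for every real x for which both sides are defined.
Claim: e^(x²) = (e^x)².
Test a specific point where both sides are defined: x = 3.
LHS = e^(x²) ≈ 8103.0839
RHS = (e^x)² ≈ 403.4288
Since 8103.0839 ≠ 403.4288, the equation fails at this point, so it cannot hold for every real x for which both sides are defined.
(e^x)² = e^(2x), and 2x ≠ x² in general.

Conclusion: No, this is NOT an identity.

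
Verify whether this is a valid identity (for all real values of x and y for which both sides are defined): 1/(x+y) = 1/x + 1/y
Claim: 1/(x+y) = 1/x + 1/y.
Test a specific point where both sides are defined: x = -1, y = -2.
LHS = 1/(x+y) ≈ -0.3333
RHS = 1/x + 1/y ≈ -1.5000
Since -0.3333 ≠ -1.5000, the equation fails at this point, so it cannot hold for all real values of x and y for which both sides are defined.
1/x + 1/y = (x+y)/(xy), which is not 1/(x+y).

Conclusion: No, this is NOT an identity.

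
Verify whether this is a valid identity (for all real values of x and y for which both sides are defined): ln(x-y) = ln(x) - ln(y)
Claim: ln(x-y) = ln(x) - ln(y).
Test a specific point where both sides are defined: x = 4, y = 1/2.
LHS = ln(x-y) ≈ 1.2528
RHS = ln(x) - ln(y) ≈ 2.0794
Since 1.2528 ≠ 2.0794, the equation fails at this point, so it cannot hold for all real values of x and y for which both sides are defined.
ln(x) - ln(y) = ln(x/y), not ln(x-y).

Conclusion: No, this is NOT an identity.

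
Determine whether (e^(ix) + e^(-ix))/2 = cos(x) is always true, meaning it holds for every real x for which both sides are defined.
Claim: (e^(ix) + e^(-ix))/2 = cos(x).
Reasoning: By Euler's formula e^(ix) = cos(x) + i·sin(x) and e^(-ix) = cos(x) - i·sin(x). Adding cancels the sine terms: e^(ix) + e^(-ix) = 2cos(x); divide by 2.
So the two sides agree for every real x for which both sides are defined.

Conclusion: Yes, this is an identity.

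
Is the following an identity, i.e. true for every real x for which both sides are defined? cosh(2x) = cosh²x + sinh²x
Yes, this is an identity.

Claim: cosh(2x) = cosh²x + sinh²x.
Reasoning: cosh²x = (e^(2x) + 2 + e^(-2x))/4 and sinh²x = (e^(2x) - 2 + e^(-2x))/4. Adding gives (2e^(2x) + 2e^(-2x))/4 = (e^(2x) + e^(-2x))/2 = cosh(2x).
So the two sides agree for every real x for which both sides are defined.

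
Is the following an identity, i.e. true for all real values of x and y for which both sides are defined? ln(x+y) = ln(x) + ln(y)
Claim: ln(x+y) = ln(x) + ln(y).
Test a specific point where both sides are defined: x = 1, y = 1.
LHS = ln(x+y) ≈ 0.6931
RHS = ln(x) + ln(y) ≈ 0.0000
Since 0.6931 ≠ 0.0000, the equation fails at this point, so it cannot hold for all real values of x and y for which both sides are defined.
ln(x) + ln(y) = ln(xy), not ln(x+y).

Conclusion: No, this is NOT an identity.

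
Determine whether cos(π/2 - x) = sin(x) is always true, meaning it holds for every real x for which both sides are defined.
Yes, this is an identity.

Claim: cos(π/2 - x) = sin(x).
Reasoning: Use cos(u - v) = cos(u)cos(v) + sin(u)sin(v) with u = π/2, v = x: cos(π/2)cos(x) + sin(π/2)sin(x) = 0·cos(x) + 1·sin(x) = sin(x).
So the two sides agree for every real x for which both sides are defined.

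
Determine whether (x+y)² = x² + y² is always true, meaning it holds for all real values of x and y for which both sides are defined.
Claim: (x+y)² = x² + y².
Test a specific point where both sides are defined: x = 1/2, y = 3.
LHS = (x+y)² ≈ 12.2500
RHS = x² + y² ≈ 9.2500
Since 12.2500 ≠ 9.2500, the equation fails at this point, so it cannot hold for all real values of x and y for which both sides are defined.
The correct expansion is (x+y)² = x² + 2xy + y²; the cross term 2xy is missing.

Conclusion: No, this is NOT an identity.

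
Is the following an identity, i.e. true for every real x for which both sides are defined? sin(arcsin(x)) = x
Yes, this is an identity.

Claim: sin(arcsin(x)) = x.
Reasoning: For -1 ≤ x ≤ 1 (where arcsin is defined), arcsin(x) is by definition an angle whose sine equals x. Taking the sine of that angle returns x. (Note the other order, arcsin(sin x) = x, is NOT an identity.)
So the two sides agree for every real x for which both sides are defined.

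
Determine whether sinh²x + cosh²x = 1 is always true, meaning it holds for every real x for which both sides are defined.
Claim: sinh²x + cosh²x = 1.
Test a specific point where both sides are defined: x = 3/2.
LHS = sinh²x + cosh²x ≈ 10.0677
RHS = 1 ≈ 1.0000
Since 10.0677 ≠ 1.0000, the equation fails at this point, so it cannot hold for every real x for which both sides are defined.
The correct hyperbolic identity is cosh²x - sinh²x = 1 (a difference); the sum sinh²x + cosh²x equals cosh(2x).

Conclusion: No, this is NOT an identity.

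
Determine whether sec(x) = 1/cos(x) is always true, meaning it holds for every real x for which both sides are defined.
Yes, this is an identity.

Claim: sec(x) = 1/cos(x).
Reasoning: sec(x) is by definition the reciprocal of cos(x), wherever cos(x) ≠ 0.
So the two sides agree for every real x for which both sides are defined.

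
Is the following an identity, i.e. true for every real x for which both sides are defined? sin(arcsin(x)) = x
Claim: sin(arcsin(x)) = x.
Reasoning: For -1 ≤ x ≤ 1 (where arcsin is defined), arcsin(x) is by definition an angle whose sine equals x. Taking the sine of that angle returns x. (Note the other order, arcsin(sin x) = x, is NOT an identity.)
So the two sides agree for every real x for which both sides are defined.

Conclusion: Yes, this is an identity.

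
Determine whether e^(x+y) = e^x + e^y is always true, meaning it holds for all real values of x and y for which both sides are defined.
Claim: e^(x+y) = e^x + e^y.
Test a specific point where both sides are defined: x = 3, y = 1/2.
LHS = e^(x+y) ≈ 33.1155
RHS = e^x + e^y ≈ 21.7343
Since 33.1155 ≠ 21.7343, the equation fails at this point, so it cannot hold for all real values of x and y for which both sides are defined.
The correct rule is e^(x+y) = e^x · e^y (a product, not a sum).

Conclusion: No, this is NOT an identity.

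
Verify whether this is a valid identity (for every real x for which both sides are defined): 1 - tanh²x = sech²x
Yes, this is an identity.

Claim: 1 - tanh²x = sech²x.
Reasoning: Divide cosh²x - sinh²x = 1 through by cosh²x (never zero): 1 - tanh²x = 1/cosh²x = sech²x.
So the two sides agree for every real x for which both sides are defined.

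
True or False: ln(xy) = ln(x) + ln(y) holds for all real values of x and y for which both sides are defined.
Claim: ln(xy) = ln(x) + ln(y).
Reasoning: Both sides are simultaneously defined only when x, y > 0. Write x = e^p, y = e^q (p = ln x, q = ln y). Then xy = e^p · e^q = e^(p+q), so ln(xy) = p + q = ln(x) + ln(y).
So the two sides agree for all real values of x and y for which both sides are defined.

Conclusion: True.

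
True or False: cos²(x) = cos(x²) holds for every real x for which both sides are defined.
False.

Claim: cos²(x) = cos(x²).
Test a specific point where both sides are defined: x = -π/6.
LHS = cos²(x) ≈ 0.7500
RHS = cos(x²) ≈ 0.9627
Since 0.7500 ≠ 0.9627, the equation fails at this point, so it cannot hold for every real x for which both sides are defined.
cos²(x) means (cos x)², squaring the output; cos(x²) squares the input. These are different functions.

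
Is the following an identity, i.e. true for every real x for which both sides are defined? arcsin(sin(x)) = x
No, this is NOT an identity.

Claim: arcsin(sin(x)) = x.
Test a specific point where both sides are defined: x = π.
LHS = arcsin(sin(x)) ≈ 0.0000
RHS = x ≈ 3.1416
Since 0.0000 ≠ 3.1416, the equation fails at this point, so it cannot hold for every real x for which both sides are defined.
arcsin only returns values in [-π/2, π/2], so arcsin(sin(x)) = x holds only for x in that interval, not for all real x.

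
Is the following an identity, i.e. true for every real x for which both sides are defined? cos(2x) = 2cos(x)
Claim: cos(2x) = 2cos(x).
Test a specific point where both sides are defined: x = -π/2.
LHS = cos(2x) ≈ -1.0000
RHS = 2cos(x) ≈ 0.0000
Since -1.0000 ≠ 0.0000, the equation fails at this point, so it cannot hold for every real x for which both sides are defined.
The correct double-angle formula is cos(2x) = cos²x - sin²x.

Conclusion: No, this is NOT an identity.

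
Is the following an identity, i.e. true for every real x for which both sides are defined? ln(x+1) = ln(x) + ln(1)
No, this is NOT an identity.

Claim: ln(x+1) = ln(x) + ln(1).
Test a specific point where both sides are defined: x = 3.
LHS = ln(x+1) ≈ 1.3863
RHS = ln(x) + ln(1) ≈ 1.0986
Since 1.3863 ≠ 1.0986, the equation fails at this point, so it cannot hold for every real x for which both sides are defined.
ln(1) = 0, so the right side is just ln(x), which differs from ln(x+1).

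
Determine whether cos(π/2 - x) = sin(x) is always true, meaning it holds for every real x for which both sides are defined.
Claim: cos(π/2 - x) = sin(x).
Reasoning: Use cos(u - v) = cos(u)cos(v) + sin(u)sin(v) with u = π/2, v = x: cos(π/2)cos(x) + sin(π/2)sin(x) = 0·cos(x) + 1·sin(x) = sin(x).
So the two sides agree for every real x for which both sides are defined.

Conclusion: Yes, this is an identity.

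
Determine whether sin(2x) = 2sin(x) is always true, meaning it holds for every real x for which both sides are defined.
No, this is NOT an identity.

Claim: sin(2x) = 2sin(x).
Test a specific point where both sides are defined: x = π/2.
LHS = sin(2x) ≈ 0.0000
RHS = 2sin(x) ≈ 2.0000
Since 0.0000 ≠ 2.0000, the equation fails at this point, so it cannot hold for every real x for which both sides are defined.
The correct double-angle formula is sin(2x) = 2sin(x)cos(x).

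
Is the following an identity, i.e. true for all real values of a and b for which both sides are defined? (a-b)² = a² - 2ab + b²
Yes, this is an identity.

Claim: (a-b)² = a² - 2ab + b².
Reasoning: Expand: (a-b)² = (a-b)(a-b) = a·a - a·b - b·a + b·b = a² - 2ab + b².
So the two sides agree for all real values of a and b for which both sides are defined.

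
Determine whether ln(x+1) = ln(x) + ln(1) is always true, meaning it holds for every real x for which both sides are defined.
No, this is NOT an identity.

Claim: ln(x+1) = ln(x) + ln(1).
Test a specific point where both sides are defined: x = 3/2.
LHS = ln(x+1) ≈ 0.9163
RHS = ln(x) + ln(1) ≈ 0.4055
Since 0.9163 ≠ 0.4055, the equation fails at this point, so it cannot hold for every real x for which both sides are defined.
ln(1) = 0, so the right side is just ln(x), which differs from ln(x+1).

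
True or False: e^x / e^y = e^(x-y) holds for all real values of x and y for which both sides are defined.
Claim: e^x / e^y = e^(x-y).
Reasoning: 1/e^y = e^(-y), so e^x / e^y = e^x · e^(-y) = e^(x + (-y)) = e^(x-y) by the product rule for exponents.
So the two sides agree for all real values of x and y for which both sides are defined.

Conclusion: True.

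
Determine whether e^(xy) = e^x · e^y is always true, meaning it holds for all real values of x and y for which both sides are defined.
No, this is NOT an identity.

Claim: e^(xy) = e^x · e^y.
Test a specific point where both sides are defined: x = 4, y = -1.
LHS = e^(xy) ≈ 0.0183
RHS = e^x · e^y ≈ 20.0855
Since 0.0183 ≠ 20.0855, the equation fails at this point, so it cannot hold for all real values of x and y for which both sides are defined.
e^x · e^y = e^(x+y), not e^(xy).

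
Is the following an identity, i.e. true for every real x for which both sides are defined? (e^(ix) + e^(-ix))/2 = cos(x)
Yes, this is an identity.

Claim: (e^(ix) + e^(-ix))/2 = cos(x).
Reasoning: By Euler's formula e^(ix) = cos(x) + i·sin(x) and e^(-ix) = cos(x) - i·sin(x). Adding cancels the sine terms: e^(ix) + e^(-ix) = 2cos(x); divide by 2.
So the two sides agree for every real x for which both sides are defined.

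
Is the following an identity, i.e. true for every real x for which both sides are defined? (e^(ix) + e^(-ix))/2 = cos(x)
Claim: (e^(ix) + e^(-ix))/2 = cos(x).
Reasoning: By Euler's formula e^(ix) = cos(x) + i·sin(x) and e^(-ix) = cos(x) - i·sin(x). Adding cancels the sine terms: e^(ix) + e^(-ix) = 2cos(x); divide by 2.
So the two sides agree for every real x for which both sides are defined.

Conclusion: Yes, this is an identity.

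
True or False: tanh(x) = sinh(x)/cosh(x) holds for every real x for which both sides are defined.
True.

Claim: tanh(x) = sinh(x)/cosh(x).
Reasoning: tanh(x) is defined as sinh(x)/cosh(x) = (e^x - e^-x)/(e^x + e^-x); cosh(x) ≥ 1 is never zero, so this holds for every real x.
So the two sides agree for every real x for which both sides are defined.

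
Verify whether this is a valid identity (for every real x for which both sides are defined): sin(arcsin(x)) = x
Yes, this is an identity.

Claim: sin(arcsin(x)) = x.
Reasoning: For -1 ≤ x ≤ 1 (where arcsin is defined), arcsin(x) is by definition an angle whose sine equals x. Taking the sine of that angle returns x. (Note the other order, arcsin(sin x) = x, is NOT an identity.)
So the two sides agree for every real x for which both sides are defined.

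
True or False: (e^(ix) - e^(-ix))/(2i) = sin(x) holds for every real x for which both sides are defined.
Claim: (e^(ix) - e^(-ix))/(2i) = sin(x).
Reasoning: By Euler's formula e^(ix) = cos(x) + i·sin(x) and e^(-ix) = cos(x) - i·sin(x). Subtracting cancels the cosine terms: e^(ix) - e^(-ix) = 2i·sin(x); divide by 2i.
So the two sides agree for every real x for which both sides are defined.

Conclusion: True.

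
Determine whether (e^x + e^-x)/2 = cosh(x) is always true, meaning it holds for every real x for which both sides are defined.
Yes, this is an identity.

Claim: (e^x + e^-x)/2 = cosh(x).
Reasoning: This is exactly the definition of the hyperbolic cosine: cosh(x) := (e^x + e^-x)/2.
So the two sides agree for every real x for which both sides are defined.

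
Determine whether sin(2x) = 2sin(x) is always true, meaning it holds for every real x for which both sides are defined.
No, this is NOT an identity.

Claim: sin(2x) = 2sin(x).
Test a specific point where both sides are defined: x = π/4.
LHS = sin(2x) ≈ 1.0000
RHS = 2sin(x) ≈ 1.4142
Since 1.0000 ≠ 1.4142, the equation fails at this point, so it cannot hold for every real x for which both sides are defined.
The correct double-angle formula is sin(2x) = 2sin(x)cos(x).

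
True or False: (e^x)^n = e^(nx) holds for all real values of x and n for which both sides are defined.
Claim: (e^x)^n = e^(nx).
Reasoning: e^x is a positive real number, and for a positive base B and real exponent n, B^n = e^(n·ln B). With B = e^x, ln B = x, so (e^x)^n = e^(n·x).
So the two sides agree for all real values of x and n for which both sides are defined.

Conclusion: True.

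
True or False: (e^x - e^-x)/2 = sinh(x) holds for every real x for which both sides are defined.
True.

Claim: (e^x - e^-x)/2 = sinh(x).
Reasoning: This is exactly the definition of the hyperbolic sine: sinh(x) := (e^x - e^-x)/2.
So the two sides agree for every real x for which both sides are defined.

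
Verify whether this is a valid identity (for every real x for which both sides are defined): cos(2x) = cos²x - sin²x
Yes, this is an identity.

Claim: cos(2x) = cos²x - sin²x.
Reasoning: Put y = x in the addition formula cos(x+y) = cos(x)cos(y) - sin(x)sin(y): cos(2x) = cos²x - sin²x.
So the two sides agree for every real x for which both sides are defined.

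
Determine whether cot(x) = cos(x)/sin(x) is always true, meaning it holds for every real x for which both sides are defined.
Claim: cot(x) = cos(x)/sin(x).
Reasoning: cot(x) is defined as 1/tan(x) = 1/(sin(x)/cos(x)) = cos(x)/sin(x), wherever sin(x) ≠ 0.
So the two sides agree for every real x for which both sides are defined.

Conclusion: Yes, this is an identity.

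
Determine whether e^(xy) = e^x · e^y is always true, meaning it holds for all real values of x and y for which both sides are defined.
Claim: e^(xy) = e^x · e^y.
Test a specific point where both sides are defined: x = 1/2, y = 1/2.
LHS = e^(xy) ≈ 1.2840
RHS = e^x · e^y ≈ 2.7183
Since 1.2840 ≠ 2.7183, the equation fails at this point, so it cannot hold for all real values of x and y for which both sides are defined.
e^x · e^y = e^(x+y), not e^(xy).

Conclusion: No, this is NOT an identity.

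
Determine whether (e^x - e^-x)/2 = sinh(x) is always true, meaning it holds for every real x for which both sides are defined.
Claim: (e^x - e^-x)/2 = sinh(x).
Reasoning: This is exactly the definition of the hyperbolic sine: sinh(x) := (e^x - e^-x)/2.
So the two sides agree for every real x for which both sides are defined.

Conclusion: Yes, this is an identity.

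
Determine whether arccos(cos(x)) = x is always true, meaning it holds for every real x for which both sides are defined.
Claim: arccos(cos(x)) = x.
Test a specific point where both sides are defined: x = -π/3.
LHS = arccos(cos(x)) ≈ 1.0472
RHS = x ≈ -1.0472
Since 1.0472 ≠ -1.0472, the equation fails at this point, so it cannot hold for every real x for which both sides are defined.
arccos only returns values in [0, π], so arccos(cos(x)) = x holds only for x in that interval, not for all real x.

Conclusion: No, this is NOT an identity.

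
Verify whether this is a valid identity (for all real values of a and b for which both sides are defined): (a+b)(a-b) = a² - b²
Claim: (a+b)(a-b) = a² - b².
Reasoning: Expand: (a+b)(a-b) = a² - ab + ba - b² = a² - b² (the cross terms cancel).
So the two sides agree for all real values of a and b for which both sides are defined.

Conclusion: Yes, this is an identity.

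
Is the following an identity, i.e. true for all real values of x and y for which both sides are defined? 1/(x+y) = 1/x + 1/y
Claim: 1/(x+y) = 1/x + 1/y.
Test a specific point where both sides are defined: x = 3, y = 1.
LHS = 1/(x+y) ≈ 0.2500
RHS = 1/x + 1/y ≈ 1.3333
Since 0.2500 ≠ 1.3333, the equation fails at this point, so it cannot hold for all real values of x and y for which both sides are defined.
1/x + 1/y = (x+y)/(xy), which is not 1/(x+y).

Conclusion: No, this is NOT an identity.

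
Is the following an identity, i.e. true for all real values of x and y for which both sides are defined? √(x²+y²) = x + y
Claim: √(x²+y²) = x + y.
Test a specific point where both sides are defined: x = -2, y = 2.
LHS = √(x²+y²) ≈ 2.8284
RHS = x + y ≈ 0.0000
Since 2.8284 ≠ 0.0000, the equation fails at this point, so it cannot hold for all real values of x and y for which both sides are defined.
(x+y)² = x² + 2xy + y², not x² + y², so the square root does not split this way.

Conclusion: No, this is NOT an identity.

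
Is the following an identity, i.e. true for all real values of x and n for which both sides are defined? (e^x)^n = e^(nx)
Claim: (e^x)^n = e^(nx).
Reasoning: e^x is a positive real number, and for a positive base B and real exponent n, B^n = e^(n·ln B). With B = e^x, ln B = x, so (e^x)^n = e^(n·x).
So the two sides agree for all real values of x and n for which both sides are defined.

Conclusion: Yes, this is an identity.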